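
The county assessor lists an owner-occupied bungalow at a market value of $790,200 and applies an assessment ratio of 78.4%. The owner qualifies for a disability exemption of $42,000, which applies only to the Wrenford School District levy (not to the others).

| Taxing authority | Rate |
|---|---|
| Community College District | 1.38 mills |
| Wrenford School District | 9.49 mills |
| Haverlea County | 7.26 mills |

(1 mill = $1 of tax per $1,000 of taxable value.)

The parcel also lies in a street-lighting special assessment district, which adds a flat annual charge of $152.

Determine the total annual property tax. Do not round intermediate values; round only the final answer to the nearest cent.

$10,985.26

Assessed value = $790,200 × 0.784 = $619,516.8
Community College District: $619,516.8 × 0.00138 = $854.933184
Wrenford School District: ($619,516.8 − $42,000) × 0.00949 = $577,516.8 × 0.00949 = $5,480.634432
Haverlea County: $619,516.8 × 0.00726 = $4,497.691968
Levies subtotal = $10,833.259584
Total = $10,833.259584 + $152 = $10,985.259584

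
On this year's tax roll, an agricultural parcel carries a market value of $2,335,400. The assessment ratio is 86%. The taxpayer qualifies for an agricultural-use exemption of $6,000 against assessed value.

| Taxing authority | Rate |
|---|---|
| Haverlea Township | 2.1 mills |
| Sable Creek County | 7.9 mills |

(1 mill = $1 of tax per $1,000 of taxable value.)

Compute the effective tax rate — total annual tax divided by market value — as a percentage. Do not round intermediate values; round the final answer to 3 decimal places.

Assessed value = $2,335,400 × 0.86 = $2,008,444
Taxable value = $2,008,444 − $6,000 = $2,002,444
Haverlea Township: $2,002,444 × 0.0021 = $4,205.1324
Sable Creek County: $2,002,444 × 0.0079 = $15,819.3076
Total tax = $20,024.44
Effective rate = $20,024.44 ÷ $2,335,400 = 0.857% of market value

0.857%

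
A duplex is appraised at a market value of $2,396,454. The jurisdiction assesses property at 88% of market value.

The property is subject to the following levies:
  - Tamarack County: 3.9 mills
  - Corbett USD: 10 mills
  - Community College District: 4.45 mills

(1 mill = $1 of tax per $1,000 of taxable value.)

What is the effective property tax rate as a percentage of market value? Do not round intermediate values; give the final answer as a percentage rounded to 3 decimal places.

Assessed value = $2,396,454 × 0.88 = $2,108,879.52
Tamarack County: $2,108,879.52 × 0.0039 = $8,224.630128
Corbett USD: $2,108,879.52 × 0.01 = $21,088.7952
Community College District: $2,108,879.52 × 0.00445 = $9,384.513864
Total tax = $38,697.939192
Effective rate = $38,697.939192 ÷ $2,396,454 = 1.615% of market value

1.615%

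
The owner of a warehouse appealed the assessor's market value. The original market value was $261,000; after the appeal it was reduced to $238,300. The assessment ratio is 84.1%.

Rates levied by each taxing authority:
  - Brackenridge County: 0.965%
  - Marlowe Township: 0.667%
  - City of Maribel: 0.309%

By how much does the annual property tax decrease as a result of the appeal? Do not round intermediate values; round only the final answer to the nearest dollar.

Old assessed value = $261,000 × 0.841 = $219,501
New assessed value = $238,300 × 0.841 = $200,410.3
Combined rate = 0.00965 + 0.00667 + 0.00309 = 0.01941
Old tax = $219,501 × 0.01941 = $4,260.51441
New tax = $200,410.3 × 0.01941 = $3,889.963923
Reduction = $4,260.51441 − $3,889.963923 = $370.550487

$371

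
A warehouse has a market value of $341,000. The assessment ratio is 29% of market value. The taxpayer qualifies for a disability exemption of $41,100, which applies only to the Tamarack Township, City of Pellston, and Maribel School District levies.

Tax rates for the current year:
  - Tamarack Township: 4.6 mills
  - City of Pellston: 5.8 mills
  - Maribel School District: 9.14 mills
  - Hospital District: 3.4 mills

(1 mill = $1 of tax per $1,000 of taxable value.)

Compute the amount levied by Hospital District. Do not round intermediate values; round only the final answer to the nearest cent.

$336.23

Assessed value = $341,000 × 0.29 = $98,890
Hospital District taxable value = $98,890 (exemption does not apply)
Hospital District levy = $98,890 × 0.0034 = $336.226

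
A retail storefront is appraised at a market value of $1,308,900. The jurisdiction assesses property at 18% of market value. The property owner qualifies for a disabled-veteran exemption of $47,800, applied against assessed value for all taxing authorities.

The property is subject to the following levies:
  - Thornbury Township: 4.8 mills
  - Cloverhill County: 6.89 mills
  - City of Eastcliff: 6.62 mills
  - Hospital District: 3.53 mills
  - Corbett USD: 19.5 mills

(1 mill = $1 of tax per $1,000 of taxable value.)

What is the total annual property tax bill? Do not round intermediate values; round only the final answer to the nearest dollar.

$7,764

Assessed value = $1,308,900 × 0.18 = $235,602
Taxable value = $235,602 − $47,800 = $187,802
Thornbury Township: $187,802 × 0.0048 = $901.4496
Cloverhill County: $187,802 × 0.00689 = $1,293.95578
City of Eastcliff: $187,802 × 0.00662 = $1,243.24924
Hospital District: $187,802 × 0.00353 = $662.94106
Corbett USD: $187,802 × 0.0195 = $3,662.139
Total = $901.4496 + $1,293.95578 + $1,243.24924 + $662.94106 + $3,662.139 = $7,763.73468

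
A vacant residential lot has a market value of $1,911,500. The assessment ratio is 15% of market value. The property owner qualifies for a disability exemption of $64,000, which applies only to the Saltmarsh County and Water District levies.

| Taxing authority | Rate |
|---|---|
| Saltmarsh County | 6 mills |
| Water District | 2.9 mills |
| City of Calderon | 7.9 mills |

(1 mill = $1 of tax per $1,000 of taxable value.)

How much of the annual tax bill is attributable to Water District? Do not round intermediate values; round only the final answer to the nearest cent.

$645.90

Assessed value = $1,911,500 × 0.15 = $286,725
Water District taxable value = $286,725 − $64,000 = $222,725
Water District levy = $222,725 × 0.0029 = $645.9025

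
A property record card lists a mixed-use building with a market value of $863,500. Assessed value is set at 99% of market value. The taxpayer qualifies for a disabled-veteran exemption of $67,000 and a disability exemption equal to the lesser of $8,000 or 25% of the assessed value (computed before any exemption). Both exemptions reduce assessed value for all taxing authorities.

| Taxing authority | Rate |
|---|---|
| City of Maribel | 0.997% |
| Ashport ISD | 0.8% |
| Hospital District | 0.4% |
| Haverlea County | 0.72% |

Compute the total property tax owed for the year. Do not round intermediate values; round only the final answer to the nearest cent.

Assessed value = $863,500 × 0.99 = $854,865
Disability exemption = min($8,000, 25% × $854,865) = min($8,000, $213,716.25) = $8,000 (dollar cap binds)
Taxable value = $854,865 − $67,000 − $8,000 = $779,865
City of Maribel: $779,865 × 0.00997 = $7,775.25405
Ashport ISD: $779,865 × 0.008 = $6,238.92
Hospital District: $779,865 × 0.004 = $3,119.46
Haverlea County: $779,865 × 0.0072 = $5,615.028
Total = $22,748.66205

$22,748.66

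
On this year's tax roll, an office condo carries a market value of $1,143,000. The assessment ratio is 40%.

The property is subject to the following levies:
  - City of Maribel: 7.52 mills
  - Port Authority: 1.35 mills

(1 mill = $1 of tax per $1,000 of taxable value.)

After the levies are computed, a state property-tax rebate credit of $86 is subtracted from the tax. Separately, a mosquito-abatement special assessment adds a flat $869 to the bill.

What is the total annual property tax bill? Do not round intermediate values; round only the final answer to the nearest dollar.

$4,838

Assessed value = $1,143,000 × 0.4 = $457,200
City of Maribel: $457,200 × 0.00752 = $3,438.144
Port Authority: $457,200 × 0.00135 = $617.22
Levies subtotal = $4,055.364
After credit = $4,055.364 − $86 = $3,969.364
Total = $3,969.364 + $869 = $4,838.364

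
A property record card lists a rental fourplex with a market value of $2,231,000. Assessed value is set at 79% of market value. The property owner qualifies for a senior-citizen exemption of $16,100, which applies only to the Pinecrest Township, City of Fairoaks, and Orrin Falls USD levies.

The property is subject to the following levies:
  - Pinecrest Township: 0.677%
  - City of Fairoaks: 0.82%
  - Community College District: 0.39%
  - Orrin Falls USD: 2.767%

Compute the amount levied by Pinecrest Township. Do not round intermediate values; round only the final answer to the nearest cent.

Assessed value = $2,231,000 × 0.79 = $1,762,490
Pinecrest Township taxable value = $1,762,490 − $16,100 = $1,746,390
Pinecrest Township levy = $1,746,390 × 0.00677 = $11,823.0603

$11,823.06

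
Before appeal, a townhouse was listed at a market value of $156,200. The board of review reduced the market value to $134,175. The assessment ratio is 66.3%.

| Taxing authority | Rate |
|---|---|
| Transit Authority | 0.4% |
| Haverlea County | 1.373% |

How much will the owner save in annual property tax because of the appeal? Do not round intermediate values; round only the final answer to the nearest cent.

$258.90

Old assessed value = $156,200 × 0.663 = $103,560.6
New assessed value = $134,175 × 0.663 = $88,958.025
Combined rate = 0.004 + 0.01373 = 0.01773
Old tax = $103,560.6 × 0.01773 = $1,836.129438
New tax = $88,958.025 × 0.01773 = $1,577.22578325
Reduction = $1,836.129438 − $1,577.22578325 = $258.90365475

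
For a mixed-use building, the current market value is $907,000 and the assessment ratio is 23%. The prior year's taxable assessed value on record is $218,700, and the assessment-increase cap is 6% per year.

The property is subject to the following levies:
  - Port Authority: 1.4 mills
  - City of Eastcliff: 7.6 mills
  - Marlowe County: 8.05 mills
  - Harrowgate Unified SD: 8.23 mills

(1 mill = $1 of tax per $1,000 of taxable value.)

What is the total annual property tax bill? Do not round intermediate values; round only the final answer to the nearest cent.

Uncapped assessed value = $907,000 × 0.23 = $208,610
Cap limit = $218,700 × 1.06 = $231,822
Taxable assessed value = min($208,610, $231,822) = $208,610 (cap does not bind)
Port Authority: $208,610 × 0.0014 = $292.054
City of Eastcliff: $208,610 × 0.0076 = $1,585.436
Marlowe County: $208,610 × 0.00805 = $1,679.3105
Harrowgate Unified SD: $208,610 × 0.00823 = $1,716.8603
Total = $5,273.6608

$5,273.66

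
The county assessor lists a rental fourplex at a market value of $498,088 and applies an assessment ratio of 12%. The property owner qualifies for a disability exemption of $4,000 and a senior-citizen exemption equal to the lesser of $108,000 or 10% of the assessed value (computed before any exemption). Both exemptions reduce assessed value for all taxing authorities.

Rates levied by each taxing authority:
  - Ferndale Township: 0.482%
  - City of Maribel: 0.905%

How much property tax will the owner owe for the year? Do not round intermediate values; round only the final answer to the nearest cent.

$690.64

Assessed value = $498,088 × 0.12 = $59,770.56
Senior-citizen exemption = min($108,000, 10% × $59,770.56) = min($108,000, $5,977.056) = $5,977.056 (percentage binds)
Taxable value = $59,770.56 − $4,000 − $5,977.056 = $49,793.504
Ferndale Township: $49,793.504 × 0.00482 = $240.00468928
City of Maribel: $49,793.504 × 0.00905 = $450.6312112
Total = $690.63590048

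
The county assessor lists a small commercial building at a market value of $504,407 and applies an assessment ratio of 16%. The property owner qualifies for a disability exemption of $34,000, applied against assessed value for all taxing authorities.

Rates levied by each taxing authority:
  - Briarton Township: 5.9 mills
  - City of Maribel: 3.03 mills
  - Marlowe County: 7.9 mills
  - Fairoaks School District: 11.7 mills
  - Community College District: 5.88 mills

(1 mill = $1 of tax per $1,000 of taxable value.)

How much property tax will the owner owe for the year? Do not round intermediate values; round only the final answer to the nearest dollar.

$1,607

Assessed value = $504,407 × 0.16 = $80,705.12
Taxable value = $80,705.12 − $34,000 = $46,705.12
Briarton Township: $46,705.12 × 0.0059 = $275.560208
City of Maribel: $46,705.12 × 0.00303 = $141.5165136
Marlowe County: $46,705.12 × 0.0079 = $368.970448
Fairoaks School District: $46,705.12 × 0.0117 = $546.449904
Community College District: $46,705.12 × 0.00588 = $274.6261056
Total = $275.560208 + $141.5165136 + $368.970448 + $546.449904 + $274.6261056 = $1,607.1231792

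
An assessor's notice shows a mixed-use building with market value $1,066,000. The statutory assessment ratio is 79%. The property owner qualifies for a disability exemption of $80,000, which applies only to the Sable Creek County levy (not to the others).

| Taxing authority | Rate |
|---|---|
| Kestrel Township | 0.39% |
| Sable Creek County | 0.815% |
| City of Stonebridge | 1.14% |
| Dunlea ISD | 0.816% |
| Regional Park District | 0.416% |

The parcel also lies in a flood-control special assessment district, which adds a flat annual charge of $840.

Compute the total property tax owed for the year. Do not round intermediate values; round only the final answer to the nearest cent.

$30,311.35

Assessed value = $1,066,000 × 0.79 = $842,140
Kestrel Township: $842,140 × 0.0039 = $3,284.346
Sable Creek County: ($842,140 − $80,000) × 0.00815 = $762,140 × 0.00815 = $6,211.441
City of Stonebridge: $842,140 × 0.0114 = $9,600.396
Dunlea ISD: $842,140 × 0.00816 = $6,871.8624
Regional Park District: $842,140 × 0.00416 = $3,503.3024
Levies subtotal = $29,471.3478
Total = $29,471.3478 + $840 = $30,311.3478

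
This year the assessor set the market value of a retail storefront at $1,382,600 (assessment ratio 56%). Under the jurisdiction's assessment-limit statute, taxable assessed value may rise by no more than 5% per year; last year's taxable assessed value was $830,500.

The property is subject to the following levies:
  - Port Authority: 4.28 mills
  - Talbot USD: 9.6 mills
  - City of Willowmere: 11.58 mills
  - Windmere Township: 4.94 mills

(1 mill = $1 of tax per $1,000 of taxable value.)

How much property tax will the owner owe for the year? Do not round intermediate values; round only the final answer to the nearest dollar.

$23,537

Uncapped assessed value = $1,382,600 × 0.56 = $774,256
Cap limit = $830,500 × 1.05 = $872,025
Taxable assessed value = min($774,256, $872,025) = $774,256 (cap does not bind)
Port Authority: $774,256 × 0.00428 = $3,313.81568
Talbot USD: $774,256 × 0.0096 = $7,432.8576
City of Willowmere: $774,256 × 0.01158 = $8,965.88448
Windmere Township: $774,256 × 0.00494 = $3,824.82464
Total = $23,537.3824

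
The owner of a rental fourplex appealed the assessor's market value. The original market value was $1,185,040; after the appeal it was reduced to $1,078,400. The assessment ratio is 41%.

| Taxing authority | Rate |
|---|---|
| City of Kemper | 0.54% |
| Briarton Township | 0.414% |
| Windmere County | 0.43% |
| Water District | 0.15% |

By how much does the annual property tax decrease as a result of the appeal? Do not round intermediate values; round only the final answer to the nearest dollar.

$671

Old assessed value = $1,185,040 × 0.41 = $485,866.4
New assessed value = $1,078,400 × 0.41 = $442,144
Combined rate = 0.0054 + 0.00414 + 0.0043 + 0.0015 = 0.01534
Old tax = $485,866.4 × 0.01534 = $7,453.190576
New tax = $442,144 × 0.01534 = $6,782.48896
Reduction = $7,453.190576 − $6,782.48896 = $670.701616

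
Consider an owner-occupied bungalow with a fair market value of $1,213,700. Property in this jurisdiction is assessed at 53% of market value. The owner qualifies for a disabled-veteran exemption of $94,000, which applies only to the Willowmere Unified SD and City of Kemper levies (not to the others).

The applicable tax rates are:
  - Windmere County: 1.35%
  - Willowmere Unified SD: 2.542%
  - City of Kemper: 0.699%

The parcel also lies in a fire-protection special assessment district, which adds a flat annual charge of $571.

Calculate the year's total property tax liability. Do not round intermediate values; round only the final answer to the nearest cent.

Assessed value = $1,213,700 × 0.53 = $643,261
Windmere County: $643,261 × 0.0135 = $8,684.0235
Willowmere Unified SD: ($643,261 − $94,000) × 0.02542 = $549,261 × 0.02542 = $13,962.21462
City of Kemper: ($643,261 − $94,000) × 0.00699 = $549,261 × 0.00699 = $3,839.33439
Levies subtotal = $26,485.57251
Total = $26,485.57251 + $571 = $27,056.57251

$27,056.57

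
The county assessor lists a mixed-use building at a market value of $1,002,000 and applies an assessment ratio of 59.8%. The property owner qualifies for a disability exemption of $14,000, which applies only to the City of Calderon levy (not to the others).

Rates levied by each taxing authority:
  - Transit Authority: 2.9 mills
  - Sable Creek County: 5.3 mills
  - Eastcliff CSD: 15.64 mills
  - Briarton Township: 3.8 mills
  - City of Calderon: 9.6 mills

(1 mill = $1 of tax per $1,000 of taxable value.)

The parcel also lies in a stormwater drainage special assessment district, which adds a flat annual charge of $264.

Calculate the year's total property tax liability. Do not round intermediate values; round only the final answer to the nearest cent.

$22,443.66

Assessed value = $1,002,000 × 0.598 = $599,196
Transit Authority: $599,196 × 0.0029 = $1,737.6684
Sable Creek County: $599,196 × 0.0053 = $3,175.7388
Eastcliff CSD: $599,196 × 0.01564 = $9,371.42544
Briarton Township: $599,196 × 0.0038 = $2,276.9448
City of Calderon: ($599,196 − $14,000) × 0.0096 = $585,196 × 0.0096 = $5,617.8816
Levies subtotal = $22,179.65904
Total = $22,179.65904 + $264 = $22,443.65904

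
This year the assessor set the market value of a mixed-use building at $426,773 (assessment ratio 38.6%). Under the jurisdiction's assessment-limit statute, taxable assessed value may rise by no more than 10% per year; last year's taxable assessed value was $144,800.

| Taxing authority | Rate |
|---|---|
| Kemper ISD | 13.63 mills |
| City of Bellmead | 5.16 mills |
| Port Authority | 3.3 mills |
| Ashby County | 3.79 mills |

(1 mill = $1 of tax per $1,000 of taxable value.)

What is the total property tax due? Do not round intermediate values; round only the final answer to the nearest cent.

$4,122.17

Uncapped assessed value = $426,773 × 0.386 = $164,734.378
Cap limit = $144,800 × 1.1 = $159,280
Taxable assessed value = min($164,734.378, $159,280) = $159,280 (cap binds)
Kemper ISD: $159,280 × 0.01363 = $2,170.9864
City of Bellmead: $159,280 × 0.00516 = $821.8848
Port Authority: $159,280 × 0.0033 = $525.624
Ashby County: $159,280 × 0.00379 = $603.6712
Total = $4,122.1664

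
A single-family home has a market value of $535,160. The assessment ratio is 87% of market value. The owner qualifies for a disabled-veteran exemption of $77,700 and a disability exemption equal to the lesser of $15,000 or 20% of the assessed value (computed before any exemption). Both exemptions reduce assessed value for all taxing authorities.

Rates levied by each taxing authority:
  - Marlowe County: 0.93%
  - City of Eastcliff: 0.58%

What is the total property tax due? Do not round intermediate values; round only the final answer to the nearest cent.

Assessed value = $535,160 × 0.87 = $465,589.2
Disability exemption = min($15,000, 20% × $465,589.2) = min($15,000, $93,117.84) = $15,000 (dollar cap binds)
Taxable value = $465,589.2 − $77,700 − $15,000 = $372,889.2
Marlowe County: $372,889.2 × 0.0093 = $3,467.86956
City of Eastcliff: $372,889.2 × 0.0058 = $2,162.75736
Total = $5,630.62692

$5,630.63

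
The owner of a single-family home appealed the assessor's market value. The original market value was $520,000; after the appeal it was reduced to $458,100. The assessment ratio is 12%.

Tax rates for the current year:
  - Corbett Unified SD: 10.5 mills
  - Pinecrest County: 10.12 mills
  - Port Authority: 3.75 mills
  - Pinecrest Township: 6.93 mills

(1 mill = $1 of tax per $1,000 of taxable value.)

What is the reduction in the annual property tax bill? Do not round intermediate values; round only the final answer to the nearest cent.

$232.50

Old assessed value = $520,000 × 0.12 = $62,400
New assessed value = $458,100 × 0.12 = $54,972
Combined rate = 0.0105 + 0.01012 + 0.00375 + 0.00693 = 0.0313
Old tax = $62,400 × 0.0313 = $1,953.12
New tax = $54,972 × 0.0313 = $1,720.6236
Reduction = $1,953.12 − $1,720.6236 = $232.4964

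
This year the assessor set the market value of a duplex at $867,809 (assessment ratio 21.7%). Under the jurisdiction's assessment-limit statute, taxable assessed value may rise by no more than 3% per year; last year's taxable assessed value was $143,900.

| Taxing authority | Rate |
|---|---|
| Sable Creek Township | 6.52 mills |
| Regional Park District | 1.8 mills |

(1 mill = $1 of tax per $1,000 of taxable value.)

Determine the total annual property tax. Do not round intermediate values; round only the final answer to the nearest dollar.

$1,233

Uncapped assessed value = $867,809 × 0.217 = $188,314.553
Cap limit = $143,900 × 1.03 = $148,217
Taxable assessed value = min($188,314.553, $148,217) = $148,217 (cap binds)
Sable Creek Township: $148,217 × 0.00652 = $966.37484
Regional Park District: $148,217 × 0.0018 = $266.7906
Total = $1,233.16544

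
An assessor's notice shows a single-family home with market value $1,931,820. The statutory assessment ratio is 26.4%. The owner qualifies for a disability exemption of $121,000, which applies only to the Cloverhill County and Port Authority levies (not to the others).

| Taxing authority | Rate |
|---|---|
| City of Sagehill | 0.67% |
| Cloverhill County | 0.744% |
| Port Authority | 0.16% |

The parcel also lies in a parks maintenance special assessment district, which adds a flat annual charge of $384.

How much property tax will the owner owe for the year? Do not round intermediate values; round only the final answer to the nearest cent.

$7,317.57

Assessed value = $1,931,820 × 0.264 = $510,000.48
City of Sagehill: $510,000.48 × 0.0067 = $3,417.003216
Cloverhill County: ($510,000.48 − $121,000) × 0.00744 = $389,000.48 × 0.00744 = $2,894.1635712
Port Authority: ($510,000.48 − $121,000) × 0.0016 = $389,000.48 × 0.0016 = $622.400768
Levies subtotal = $6,933.5675552
Total = $6,933.5675552 + $384 = $7,317.5675552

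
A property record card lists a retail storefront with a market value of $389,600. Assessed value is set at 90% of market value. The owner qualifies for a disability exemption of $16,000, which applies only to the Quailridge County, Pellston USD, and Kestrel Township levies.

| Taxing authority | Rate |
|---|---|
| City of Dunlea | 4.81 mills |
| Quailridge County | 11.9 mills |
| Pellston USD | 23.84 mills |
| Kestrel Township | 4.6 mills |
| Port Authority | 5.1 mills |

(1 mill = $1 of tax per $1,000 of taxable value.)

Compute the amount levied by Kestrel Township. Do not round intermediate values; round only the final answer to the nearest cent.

Assessed value = $389,600 × 0.9 = $350,640
Kestrel Township taxable value = $350,640 − $16,000 = $334,640
Kestrel Township levy = $334,640 × 0.0046 = $1,539.344

$1,539.34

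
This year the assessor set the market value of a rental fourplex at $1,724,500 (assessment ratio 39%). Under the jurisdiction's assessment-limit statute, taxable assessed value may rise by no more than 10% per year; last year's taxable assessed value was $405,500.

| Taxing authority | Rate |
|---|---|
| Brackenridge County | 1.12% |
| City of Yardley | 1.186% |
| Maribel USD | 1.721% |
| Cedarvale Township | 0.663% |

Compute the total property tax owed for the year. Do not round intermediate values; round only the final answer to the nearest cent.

Uncapped assessed value = $1,724,500 × 0.39 = $672,555
Cap limit = $405,500 × 1.1 = $446,050
Taxable assessed value = min($672,555, $446,050) = $446,050 (cap binds)
Brackenridge County: $446,050 × 0.0112 = $4,995.76
City of Yardley: $446,050 × 0.01186 = $5,290.153
Maribel USD: $446,050 × 0.01721 = $7,676.5205
Cedarvale Township: $446,050 × 0.00663 = $2,957.3115
Total = $20,919.745

$20,919.75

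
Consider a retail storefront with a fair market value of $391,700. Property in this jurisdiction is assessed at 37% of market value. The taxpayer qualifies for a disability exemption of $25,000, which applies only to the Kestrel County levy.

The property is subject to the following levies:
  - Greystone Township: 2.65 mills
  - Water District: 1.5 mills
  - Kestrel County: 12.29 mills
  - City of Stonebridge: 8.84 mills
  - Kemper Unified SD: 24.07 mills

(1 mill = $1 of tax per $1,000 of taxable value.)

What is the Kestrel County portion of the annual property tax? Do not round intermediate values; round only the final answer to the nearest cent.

Assessed value = $391,700 × 0.37 = $144,929
Kestrel County taxable value = $144,929 − $25,000 = $119,929
Kestrel County levy = $119,929 × 0.01229 = $1,473.92741

$1,473.93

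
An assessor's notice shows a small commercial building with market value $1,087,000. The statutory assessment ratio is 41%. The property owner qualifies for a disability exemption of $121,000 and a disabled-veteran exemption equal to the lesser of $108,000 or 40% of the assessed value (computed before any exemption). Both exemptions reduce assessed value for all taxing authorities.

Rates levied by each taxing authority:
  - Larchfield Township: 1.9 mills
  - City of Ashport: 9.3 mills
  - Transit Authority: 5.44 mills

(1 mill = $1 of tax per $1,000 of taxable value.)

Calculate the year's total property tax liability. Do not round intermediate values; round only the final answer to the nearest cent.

$3,605.39

Assessed value = $1,087,000 × 0.41 = $445,670
Disabled-veteran exemption = min($108,000, 40% × $445,670) = min($108,000, $178,268) = $108,000 (dollar cap binds)
Taxable value = $445,670 − $121,000 − $108,000 = $216,670
Larchfield Township: $216,670 × 0.0019 = $411.673
City of Ashport: $216,670 × 0.0093 = $2,015.031
Transit Authority: $216,670 × 0.00544 = $1,178.6848
Total = $3,605.3888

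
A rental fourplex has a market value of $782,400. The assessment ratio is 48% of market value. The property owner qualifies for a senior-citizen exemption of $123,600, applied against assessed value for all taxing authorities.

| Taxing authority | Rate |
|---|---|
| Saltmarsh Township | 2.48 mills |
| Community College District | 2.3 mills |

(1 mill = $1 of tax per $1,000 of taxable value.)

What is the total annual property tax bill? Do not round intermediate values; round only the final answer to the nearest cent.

Assessed value = $782,400 × 0.48 = $375,552
Taxable value = $375,552 − $123,600 = $251,952
Saltmarsh Township: $251,952 × 0.00248 = $624.84096
Community College District: $251,952 × 0.0023 = $579.4896
Total = $624.84096 + $579.4896 = $1,204.33056

$1,204.33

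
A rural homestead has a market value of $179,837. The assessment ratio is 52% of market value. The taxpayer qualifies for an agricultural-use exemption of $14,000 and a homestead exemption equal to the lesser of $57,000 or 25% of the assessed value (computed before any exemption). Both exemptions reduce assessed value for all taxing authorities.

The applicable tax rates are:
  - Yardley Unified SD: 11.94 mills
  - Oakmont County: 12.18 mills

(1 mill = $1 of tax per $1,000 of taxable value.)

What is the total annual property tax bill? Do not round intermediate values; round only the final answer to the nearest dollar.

Assessed value = $179,837 × 0.52 = $93,515.24
Homestead exemption = min($57,000, 25% × $93,515.24) = min($57,000, $23,378.81) = $23,378.81 (percentage binds)
Taxable value = $93,515.24 − $14,000 − $23,378.81 = $56,136.43
Yardley Unified SD: $56,136.43 × 0.01194 = $670.2689742
Oakmont County: $56,136.43 × 0.01218 = $683.7417174
Total = $1,354.0106916

$1,354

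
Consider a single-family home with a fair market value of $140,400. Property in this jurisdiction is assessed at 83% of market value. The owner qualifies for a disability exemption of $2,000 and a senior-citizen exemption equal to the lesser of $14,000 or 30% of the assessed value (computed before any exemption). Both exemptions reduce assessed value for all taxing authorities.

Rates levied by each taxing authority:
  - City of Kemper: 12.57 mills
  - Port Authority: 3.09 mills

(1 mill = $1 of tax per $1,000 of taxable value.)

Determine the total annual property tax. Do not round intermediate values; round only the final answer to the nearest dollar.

$1,574

Assessed value = $140,400 × 0.83 = $116,532
Senior-citizen exemption = min($14,000, 30% × $116,532) = min($14,000, $34,959.6) = $14,000 (dollar cap binds)
Taxable value = $116,532 − $2,000 − $14,000 = $100,532
City of Kemper: $100,532 × 0.01257 = $1,263.68724
Port Authority: $100,532 × 0.00309 = $310.64388
Total = $1,574.33112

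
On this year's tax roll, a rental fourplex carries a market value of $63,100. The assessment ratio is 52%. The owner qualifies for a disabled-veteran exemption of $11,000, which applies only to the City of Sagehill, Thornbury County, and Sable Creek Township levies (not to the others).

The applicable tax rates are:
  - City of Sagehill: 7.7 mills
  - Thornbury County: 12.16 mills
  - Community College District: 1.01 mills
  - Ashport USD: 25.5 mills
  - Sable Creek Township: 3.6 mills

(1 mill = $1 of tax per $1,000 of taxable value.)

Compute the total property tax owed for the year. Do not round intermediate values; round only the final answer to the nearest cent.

$1,381.56

Assessed value = $63,100 × 0.52 = $32,812
City of Sagehill: ($32,812 − $11,000) × 0.0077 = $21,812 × 0.0077 = $167.9524
Thornbury County: ($32,812 − $11,000) × 0.01216 = $21,812 × 0.01216 = $265.23392
Community College District: $32,812 × 0.00101 = $33.14012
Ashport USD: $32,812 × 0.0255 = $836.706
Sable Creek Township: ($32,812 − $11,000) × 0.0036 = $21,812 × 0.0036 = $78.5232
Total = $1,381.55564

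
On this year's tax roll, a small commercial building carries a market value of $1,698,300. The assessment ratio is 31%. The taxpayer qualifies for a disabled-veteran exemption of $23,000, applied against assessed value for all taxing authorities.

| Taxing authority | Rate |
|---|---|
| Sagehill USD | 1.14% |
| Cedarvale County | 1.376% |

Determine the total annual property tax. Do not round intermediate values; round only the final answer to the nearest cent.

Assessed value = $1,698,300 × 0.31 = $526,473
Taxable value = $526,473 − $23,000 = $503,473
Sagehill USD: $503,473 × 0.0114 = $5,739.5922
Cedarvale County: $503,473 × 0.01376 = $6,927.78848
Total = $5,739.5922 + $6,927.78848 = $12,667.38068

$12,667.38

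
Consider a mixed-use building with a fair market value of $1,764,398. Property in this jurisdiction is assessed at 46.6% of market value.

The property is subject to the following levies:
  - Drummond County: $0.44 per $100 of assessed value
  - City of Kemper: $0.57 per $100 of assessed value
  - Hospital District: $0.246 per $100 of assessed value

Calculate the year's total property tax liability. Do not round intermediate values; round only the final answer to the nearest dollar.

$10,327

Assessed value = $1,764,398 × 0.466 = $822,209.468
Drummond County: $822,209.468 × 0.0044 = $3,617.7216592
City of Kemper: $822,209.468 × 0.0057 = $4,686.5939676
Hospital District: $822,209.468 × 0.00246 = $2,022.63529128
Total = $3,617.7216592 + $4,686.5939676 + $2,022.63529128 = $10,326.95091808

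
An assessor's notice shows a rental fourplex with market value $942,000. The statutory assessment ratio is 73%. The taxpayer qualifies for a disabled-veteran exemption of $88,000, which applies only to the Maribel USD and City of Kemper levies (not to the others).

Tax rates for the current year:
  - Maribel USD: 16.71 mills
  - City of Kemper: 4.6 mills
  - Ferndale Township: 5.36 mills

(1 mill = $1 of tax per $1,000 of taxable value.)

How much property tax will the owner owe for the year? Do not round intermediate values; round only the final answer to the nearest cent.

Assessed value = $942,000 × 0.73 = $687,660
Maribel USD: ($687,660 − $88,000) × 0.01671 = $599,660 × 0.01671 = $10,020.3186
City of Kemper: ($687,660 − $88,000) × 0.0046 = $599,660 × 0.0046 = $2,758.436
Ferndale Township: $687,660 × 0.00536 = $3,685.8576
Total = $16,464.6122

$16,464.61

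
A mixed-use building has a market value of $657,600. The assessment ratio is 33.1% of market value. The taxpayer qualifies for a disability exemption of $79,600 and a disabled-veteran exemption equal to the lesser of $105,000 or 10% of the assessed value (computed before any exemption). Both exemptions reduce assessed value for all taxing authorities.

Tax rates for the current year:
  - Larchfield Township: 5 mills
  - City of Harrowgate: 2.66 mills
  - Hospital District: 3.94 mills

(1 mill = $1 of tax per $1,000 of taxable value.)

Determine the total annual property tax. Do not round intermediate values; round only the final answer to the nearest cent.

$1,349.07

Assessed value = $657,600 × 0.331 = $217,665.6
Disabled-veteran exemption = min($105,000, 10% × $217,665.6) = min($105,000, $21,766.56) = $21,766.56 (percentage binds)
Taxable value = $217,665.6 − $79,600 − $21,766.56 = $116,299.04
Larchfield Township: $116,299.04 × 0.005 = $581.4952
City of Harrowgate: $116,299.04 × 0.00266 = $309.3554464
Hospital District: $116,299.04 × 0.00394 = $458.2182176
Total = $1,349.068864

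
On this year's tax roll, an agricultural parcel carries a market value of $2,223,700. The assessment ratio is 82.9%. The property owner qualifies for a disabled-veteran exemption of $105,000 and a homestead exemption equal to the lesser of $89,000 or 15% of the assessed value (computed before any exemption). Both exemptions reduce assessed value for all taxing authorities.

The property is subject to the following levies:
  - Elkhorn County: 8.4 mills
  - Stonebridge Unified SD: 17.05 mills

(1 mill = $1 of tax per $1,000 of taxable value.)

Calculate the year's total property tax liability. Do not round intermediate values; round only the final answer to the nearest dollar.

Assessed value = $2,223,700 × 0.829 = $1,843,447.3
Homestead exemption = min($89,000, 15% × $1,843,447.3) = min($89,000, $276,517.095) = $89,000 (dollar cap binds)
Taxable value = $1,843,447.3 − $105,000 − $89,000 = $1,649,447.3
Elkhorn County: $1,649,447.3 × 0.0084 = $13,855.35732
Stonebridge Unified SD: $1,649,447.3 × 0.01705 = $28,123.076465
Total = $41,978.433785

$41,978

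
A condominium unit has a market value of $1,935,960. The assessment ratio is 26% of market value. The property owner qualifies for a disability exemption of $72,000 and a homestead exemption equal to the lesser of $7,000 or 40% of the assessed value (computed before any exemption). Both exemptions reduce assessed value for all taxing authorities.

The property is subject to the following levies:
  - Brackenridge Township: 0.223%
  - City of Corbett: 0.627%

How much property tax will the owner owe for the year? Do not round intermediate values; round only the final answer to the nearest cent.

Assessed value = $1,935,960 × 0.26 = $503,349.6
Homestead exemption = min($7,000, 40% × $503,349.6) = min($7,000, $201,339.84) = $7,000 (dollar cap binds)
Taxable value = $503,349.6 − $72,000 − $7,000 = $424,349.6
Brackenridge Township: $424,349.6 × 0.00223 = $946.299608
City of Corbett: $424,349.6 × 0.00627 = $2,660.671992
Total = $3,606.9716

$3,606.97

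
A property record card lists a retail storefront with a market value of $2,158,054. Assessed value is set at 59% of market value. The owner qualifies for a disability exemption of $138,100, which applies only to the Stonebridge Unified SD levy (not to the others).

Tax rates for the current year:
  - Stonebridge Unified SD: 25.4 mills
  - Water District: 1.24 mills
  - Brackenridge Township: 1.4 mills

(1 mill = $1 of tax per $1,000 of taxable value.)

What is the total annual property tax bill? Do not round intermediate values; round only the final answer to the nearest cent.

$32,194.24

Assessed value = $2,158,054 × 0.59 = $1,273,251.86
Stonebridge Unified SD: ($1,273,251.86 − $138,100) × 0.0254 = $1,135,151.86 × 0.0254 = $28,832.857244
Water District: $1,273,251.86 × 0.00124 = $1,578.8323064
Brackenridge Township: $1,273,251.86 × 0.0014 = $1,782.552604
Total = $32,194.2421544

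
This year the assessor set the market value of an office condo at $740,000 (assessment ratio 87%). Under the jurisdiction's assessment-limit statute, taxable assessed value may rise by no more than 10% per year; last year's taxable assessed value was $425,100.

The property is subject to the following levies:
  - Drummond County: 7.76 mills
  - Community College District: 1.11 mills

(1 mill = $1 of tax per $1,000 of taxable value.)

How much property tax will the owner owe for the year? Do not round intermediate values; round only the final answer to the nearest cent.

$4,147.70

Uncapped assessed value = $740,000 × 0.87 = $643,800
Cap limit = $425,100 × 1.1 = $467,610
Taxable assessed value = min($643,800, $467,610) = $467,610 (cap binds)
Drummond County: $467,610 × 0.00776 = $3,628.6536
Community College District: $467,610 × 0.00111 = $519.0471
Total = $4,147.7007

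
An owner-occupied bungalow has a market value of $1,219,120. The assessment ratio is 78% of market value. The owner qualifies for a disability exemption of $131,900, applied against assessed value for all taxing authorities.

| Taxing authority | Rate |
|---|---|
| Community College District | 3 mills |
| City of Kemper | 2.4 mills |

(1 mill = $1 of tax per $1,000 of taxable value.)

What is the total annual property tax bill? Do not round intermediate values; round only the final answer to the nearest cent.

$4,422.67

Assessed value = $1,219,120 × 0.78 = $950,913.6
Taxable value = $950,913.6 − $131,900 = $819,013.6
Community College District: $819,013.6 × 0.003 = $2,457.0408
City of Kemper: $819,013.6 × 0.0024 = $1,965.63264
Total = $2,457.0408 + $1,965.63264 = $4,422.67344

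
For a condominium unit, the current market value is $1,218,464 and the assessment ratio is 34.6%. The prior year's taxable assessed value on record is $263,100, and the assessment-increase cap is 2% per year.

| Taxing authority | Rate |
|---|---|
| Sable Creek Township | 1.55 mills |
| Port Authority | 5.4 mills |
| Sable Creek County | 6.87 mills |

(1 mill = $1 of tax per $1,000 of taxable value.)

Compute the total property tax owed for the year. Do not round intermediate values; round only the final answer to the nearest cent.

$3,708.76

Uncapped assessed value = $1,218,464 × 0.346 = $421,588.544
Cap limit = $263,100 × 1.02 = $268,362
Taxable assessed value = min($421,588.544, $268,362) = $268,362 (cap binds)
Sable Creek Township: $268,362 × 0.00155 = $415.9611
Port Authority: $268,362 × 0.0054 = $1,449.1548
Sable Creek County: $268,362 × 0.00687 = $1,843.64694
Total = $3,708.76284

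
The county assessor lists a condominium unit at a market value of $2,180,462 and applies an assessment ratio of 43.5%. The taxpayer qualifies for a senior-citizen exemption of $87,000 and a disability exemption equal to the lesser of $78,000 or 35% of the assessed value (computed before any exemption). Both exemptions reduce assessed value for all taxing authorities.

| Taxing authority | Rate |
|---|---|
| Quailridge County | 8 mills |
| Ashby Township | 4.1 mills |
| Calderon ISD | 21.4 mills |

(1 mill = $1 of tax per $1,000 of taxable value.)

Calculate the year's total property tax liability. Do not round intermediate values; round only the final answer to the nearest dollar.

$26,247

Assessed value = $2,180,462 × 0.435 = $948,500.97
Disability exemption = min($78,000, 35% × $948,500.97) = min($78,000, $331,975.3395) = $78,000 (dollar cap binds)
Taxable value = $948,500.97 − $87,000 − $78,000 = $783,500.97
Quailridge County: $783,500.97 × 0.008 = $6,268.00776
Ashby Township: $783,500.97 × 0.0041 = $3,212.353977
Calderon ISD: $783,500.97 × 0.0214 = $16,766.920758
Total = $26,247.282495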